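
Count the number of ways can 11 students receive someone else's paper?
Using D(n) = (n-1)[D(n-1) + D(n-2)]:
D(11) = (11-1) × [D(10) + D(9)]
      = 10 × [1334961 + 133496]
      = 10 × 1468457
      = 14,684,570
Final answer: 14,684,570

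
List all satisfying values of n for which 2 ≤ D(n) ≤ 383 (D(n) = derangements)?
3, 4, 5, 6

Explanation: Using D(n) = (n−1)[D(n−1) + D(n−2)] with D(1)=0, D(2)=1: D(2)=1; D(3)=2; D(4)=9; D(5)=44; D(6)=265; D(7)=1,854. So valid n = 3, 4, 5, 6.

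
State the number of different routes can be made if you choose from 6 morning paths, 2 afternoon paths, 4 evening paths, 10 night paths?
480
By the multiplication principle: 6 × 2 × 4 × 10 = 480.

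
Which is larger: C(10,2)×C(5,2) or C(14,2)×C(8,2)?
C(10,2)×C(5,2)=450, C(14,2)×C(8,2)=2,548.
Final answer: C(14,2)×C(8,2)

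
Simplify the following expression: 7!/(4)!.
210

Explanation: This equals 7×6×5 = 210.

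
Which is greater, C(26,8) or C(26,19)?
C(26,8)

Reasoning: C(26,8)=1,562,275, C(26,19)=657,800.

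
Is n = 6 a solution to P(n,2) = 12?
No

P(6,2) = 6·5 = 30, which does not equal 12.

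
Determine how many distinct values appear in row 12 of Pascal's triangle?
7

Row 12 has entries C(12,0)..C(12,12); by symmetry C(12,k)=C(12,12-k), giving 7 distinct values.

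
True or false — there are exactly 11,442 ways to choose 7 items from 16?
False
C(16,7) = 11,440 ≠ 11442.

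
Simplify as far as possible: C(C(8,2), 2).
378

Explanation: C(8,2) = 28, then C(28, 2) = 378.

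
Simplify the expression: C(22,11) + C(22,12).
1,352,078
By Pascal's identity: C(23,12) = 1,352,078.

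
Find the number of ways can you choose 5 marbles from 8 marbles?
56

Explanation: C(8,5) = 8! / (5! × (8-5)!)
         = 8! / (5! × 3!)
         = 56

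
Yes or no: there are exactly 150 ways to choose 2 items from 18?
No

Reasoning: C(18,2) = 153 ≠ 150.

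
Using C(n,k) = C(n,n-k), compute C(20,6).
38,760

Explanation: C(20,6) = C(20,14) = 38,760.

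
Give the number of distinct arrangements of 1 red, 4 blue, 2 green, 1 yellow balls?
840

Multinomial: 8!/(1! × 4! × 2! × 1!) = 840.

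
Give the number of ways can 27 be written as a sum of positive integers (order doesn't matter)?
3,010

Solution: Pentagonal recurrence p(n) = p(n−1) + p(n−2) − p(n−5) − p(n−7) + …: p(27) = p(26) + p(25) − p(22) − p(20) + p(15) + p(12) − p(5) − p(1) = 2,436 + 1,958 − 1,002 − 627 + 176 + 77 − 7 − 1 = 3,010.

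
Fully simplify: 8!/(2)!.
20,160

Reasoning: This equals 8×7×...×3 = 20,160.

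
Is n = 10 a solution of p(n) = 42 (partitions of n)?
Yes

Solution: Pentagonal recurrence p(n) = p(n−1) + p(n−2) − p(n−5) − p(n−7) + …: p(10) = p(9) + p(8) − p(5) − p(3) = 30 + 22 − 7 − 3 = 42, which equals 42.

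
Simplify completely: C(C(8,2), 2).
378

Solution: C(8,2) = 28, then C(28, 2) = 378.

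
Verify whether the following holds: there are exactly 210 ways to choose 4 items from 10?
True
C(10,4) = 210.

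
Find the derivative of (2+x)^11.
Using the power rule: d/dx (2+x)^11 = 11(2+x)^{10}.

Answer: 11(2+x)^10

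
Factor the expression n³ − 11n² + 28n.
n³ − 11n² + 28n = n(n² − 11n + 28) = n(n − 4)(n − 7).

Answer: n(n − 4)(n − 7)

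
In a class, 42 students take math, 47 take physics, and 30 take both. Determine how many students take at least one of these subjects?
59
|A∪B| = |A|+|B|-|A∩B| = 42+47-30 = 59.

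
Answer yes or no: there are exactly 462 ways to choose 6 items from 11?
Yes

C(11,6) = 462.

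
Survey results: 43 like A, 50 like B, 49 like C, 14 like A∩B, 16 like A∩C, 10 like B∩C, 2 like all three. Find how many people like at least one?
104

|A∪B∪C| = 43+50+49-14-16-10+2 = 104.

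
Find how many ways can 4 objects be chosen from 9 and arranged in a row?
3,024

Solution: P(9,4) = 9!/(9-4)! = 3,024.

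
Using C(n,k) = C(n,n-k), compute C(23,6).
C(23,6) = C(23,17) = 100,947.

Answer: 100,947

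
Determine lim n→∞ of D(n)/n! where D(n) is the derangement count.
1/e

Explanation: D(n)/n! → 1/e ≈ 0.3679 as n → ∞.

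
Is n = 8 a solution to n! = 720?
No

Working:
8! = 8·7! = 8·5,040 = 40,320, which does not equal 720.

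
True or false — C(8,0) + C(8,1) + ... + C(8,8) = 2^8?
True

Reasoning: Binomial theorem with x = y = 1: Σ C(8,i) = (1+1)^8 = 2^8 = 256. The statement holds.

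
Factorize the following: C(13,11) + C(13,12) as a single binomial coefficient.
C(14,12)

Solution: By Pascal's identity: C(13,11) + C(13,12) = C(14,12) = 91.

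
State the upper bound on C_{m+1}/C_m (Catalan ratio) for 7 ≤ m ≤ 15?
62/17

Solution: C_{m+1}/C_m = 2(2m+1)/(m+2), which increases with m. Maximum at m = 15: 2·31/17 = 62/17.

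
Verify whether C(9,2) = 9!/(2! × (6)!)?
False

Solution: The correct denominator is 2!×7!, giving C(9,2) = 36; the stated RHS is 9!/(2!×6!) = 252 ≠ 36, so the statement does not hold.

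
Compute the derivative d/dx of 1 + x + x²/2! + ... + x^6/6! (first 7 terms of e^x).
1 + x + x²/2! + ... + x^5/5!

Working:
Differentiating term by term gives the first 6 terms of e^x.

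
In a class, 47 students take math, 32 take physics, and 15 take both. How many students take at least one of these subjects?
|A∪B| = |A|+|B|-|A∩B| = 47+32-15 = 64.

Answer: 64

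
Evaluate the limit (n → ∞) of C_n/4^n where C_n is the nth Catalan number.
C_n ~ 4^n/(n^(3/2)√π), so n^0·C_n/4^n ~ n^(0 − 3/2)/√π → 0.

Answer: 0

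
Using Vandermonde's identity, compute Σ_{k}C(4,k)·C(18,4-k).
7,315

Explanation: = C(4+18,4) = C(22,4) = 7,315.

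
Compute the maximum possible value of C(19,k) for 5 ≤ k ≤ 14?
C(19,k) is maximised at the centre of the row: C(19,9) = 92,378.
Final answer: 92,378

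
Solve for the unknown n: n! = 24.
n! is strictly increasing. 2! = 2, 3! = 6, 4! = 24 ✓. So n = 4.
Final answer: 4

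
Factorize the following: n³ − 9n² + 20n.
n(n − 4)(n − 5)

Reasoning: n³ − 9n² + 20n = n(n² − 9n + 20) = n(n − 4)(n − 5).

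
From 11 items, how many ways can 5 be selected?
462

C(11,5) = 11! / (5! × (11-5)!)
         = 11! / (5! × 6!)
         = 462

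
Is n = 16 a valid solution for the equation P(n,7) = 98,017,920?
P(16,7) = 16·15·14·13·12·11·10 = 57,657,600, which does not equal 98,017,920.

Answer: No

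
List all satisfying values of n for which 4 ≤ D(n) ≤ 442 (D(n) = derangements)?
4, 5, 6

Working:
Using D(n) = (n−1)[D(n−1) + D(n−2)] with D(1)=0, D(2)=1: D(3)=2; D(4)=9; D(5)=44; D(6)=265; D(7)=1,854. So valid n = 4, 5, 6.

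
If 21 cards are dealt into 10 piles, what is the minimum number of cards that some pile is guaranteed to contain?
3
Pigeonhole: ⌈21/10⌉ = 3.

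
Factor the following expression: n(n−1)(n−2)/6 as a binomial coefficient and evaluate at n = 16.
C(n,3); C(16,3) = 560

Solution: n(n−1)(n−2)/6 = n!/(3!(n−3)!) = C(n,3). At n = 16: C(16,3) = 560.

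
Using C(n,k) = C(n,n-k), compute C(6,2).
C(6,2) = C(6,4) = 15.
Final answer: 15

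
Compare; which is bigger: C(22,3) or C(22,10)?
C(22,10)

Solution: C(22,3)=1,540, C(22,10)=646,646.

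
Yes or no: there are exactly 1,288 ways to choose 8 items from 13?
No

Solution: C(13,8) = 1,287 ≠ 1288.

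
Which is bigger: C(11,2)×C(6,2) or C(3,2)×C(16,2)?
C(11,2)×C(6,2)=825, C(3,2)×C(16,2)=360.

Answer: C(11,2)×C(6,2)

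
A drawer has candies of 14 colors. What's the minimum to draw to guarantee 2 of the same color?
15
Worst case: 1 of each = 14. One more: 15.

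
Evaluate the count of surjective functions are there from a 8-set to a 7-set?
141,120

Working:
Onto functions = 7! × S(8,7)
First compute S(8,7) via recurrence:
Using the Stirling recurrence: S(n,k) = k·S(n-1,k) + S(n-1,k-1)
S(8,7) = 7·S(7,7) + S(7,6)
         = 7·1 + 21
         = 7 + 21
         = 28
Then: 5040 × 28 = 141,120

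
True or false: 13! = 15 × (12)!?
False

Working:
13! = 13 × 12! = 6,227,020,800, but 15 × 12! = 7,185,024,000.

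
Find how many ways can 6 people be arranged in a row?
Arrangements of 6 distinct objects: 6! = 720.

Answer: 720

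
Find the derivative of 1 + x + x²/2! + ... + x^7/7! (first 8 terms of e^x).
1 + x + x²/2! + ... + x^6/6!

Explanation: Differentiating term by term gives the first 7 terms of e^x.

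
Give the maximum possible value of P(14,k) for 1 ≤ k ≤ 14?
87,178,291,200
P(14,k) increases in k, so maximum at k = 14: 14! = 87,178,291,200.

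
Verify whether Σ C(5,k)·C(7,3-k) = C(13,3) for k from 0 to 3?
Vandermonde's identity gives C(12,3) = 220; RHS C(13,3) = 286.
Final answer: False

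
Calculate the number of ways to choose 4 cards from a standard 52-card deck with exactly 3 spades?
11,154

Reasoning: 13 spades and 39 non-spades: C(13,3) × C(39,1) = 286 × 39 = 11,154.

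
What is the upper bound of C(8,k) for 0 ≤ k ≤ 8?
70

Explanation: Maximum at k = 4: C(8,4) = 70.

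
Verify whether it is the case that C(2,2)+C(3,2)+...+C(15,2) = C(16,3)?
True
Hockey stick identity gives Σ = C(16,3) = 560; RHS C(16,3) = 560.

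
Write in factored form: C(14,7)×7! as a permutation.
P(14,7)
C(14,7)×7! = [14!/(7!(7)!)]×7! = 14!/(7)! = P(14,7) = 17,297,280.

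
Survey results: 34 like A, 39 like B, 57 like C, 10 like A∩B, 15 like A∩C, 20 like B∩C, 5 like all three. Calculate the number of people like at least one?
90

Explanation: |A∪B∪C| = 34+39+57-10-15-20+5 = 90.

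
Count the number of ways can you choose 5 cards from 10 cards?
C(10,5) = 10! / (5! × (10-5)!)
         = 10! / (5! × 5!)
         = 252

Answer: 252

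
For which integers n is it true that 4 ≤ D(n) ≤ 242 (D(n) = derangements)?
4, 5

Reasoning: Using D(n) = (n−1)[D(n−1) + D(n−2)] with D(1)=0, D(2)=1: D(3)=2; D(4)=9; D(5)=44; D(6)=265. So valid n = 4, 5.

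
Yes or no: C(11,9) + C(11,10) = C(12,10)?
Yes

Solution: Pascal's identity: LHS = 55 + 11 = 66; RHS = C(12,10) = 66. Both sides agree, so the statement holds.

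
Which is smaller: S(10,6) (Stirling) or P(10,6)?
S(10,6)

Explanation: S(10,6) = 6·S(9,6) + S(9,5) = 6·2,646 + 6,951 = 22,827; P(10,6) = 151,200.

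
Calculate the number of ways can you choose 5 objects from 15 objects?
3,003

Explanation: C(15,5) = 15! / (5! × (15-5)!)
         = 15! / (5! × 10!)
         = 3,003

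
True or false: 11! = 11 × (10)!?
True

By definition n! = n × (n-1)!, so 11! = 11 × 10!.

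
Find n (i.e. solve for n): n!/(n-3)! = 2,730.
15

Working:
n!/(n-3)! = n×(n-1)×(n-2), a product of 3 consecutive integers ≈ (n−1)^3. 2,730^(1/3) + 1 ≈ 15.0; check n = 15: 15×14×13 = 2,730 ✓. So n = 15.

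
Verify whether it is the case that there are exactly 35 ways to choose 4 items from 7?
True
C(7,4) = 35.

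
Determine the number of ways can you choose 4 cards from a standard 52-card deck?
270,725

Working:
C(52,4) = 270,725.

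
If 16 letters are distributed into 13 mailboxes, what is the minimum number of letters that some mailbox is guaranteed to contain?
2
Pigeonhole: ⌈16/13⌉ = 2.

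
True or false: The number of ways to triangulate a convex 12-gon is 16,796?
True

Working:
Triangulations of a convex 12-gon are counted by the Catalan number C_10: C_10 = C(20,10)/(10+1) = 184,756/11 = 16,796.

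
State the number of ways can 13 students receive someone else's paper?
2,290,792,932

Explanation: Using D(n) = (n-1)[D(n-1) + D(n-2)]:
D(13) = (13-1) × [D(12) + D(11)]
      = 12 × [176214841 + 14684570]
      = 12 × 190899411
      = 2,290,792,932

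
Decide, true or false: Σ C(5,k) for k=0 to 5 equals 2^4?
Binomial theorem: Σ C(5,k) = (1+1)^5 = 2^5 = 32; RHS 2^4 = 16.

Answer: False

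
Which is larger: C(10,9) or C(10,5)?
C(10,5)

Reasoning: C(10,9)=10, C(10,5)=252.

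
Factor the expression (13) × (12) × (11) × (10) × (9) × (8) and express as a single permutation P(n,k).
Product of 6 consecutive descending integers starting at 13: P(13,6) = 13!/7! = 1,235,520.

Answer: P(13,6) = 13!/(7)!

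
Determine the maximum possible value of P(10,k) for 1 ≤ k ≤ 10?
3,628,800

Explanation: P(10,k) increases in k, so maximum at k = 10: 10! = 3,628,800.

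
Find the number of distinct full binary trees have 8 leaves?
429

Solution: Using the Catalan number formula: C_n = C(2n, n) / (n+1)
C_7 = C(14, 7) / (7+1)
     = 3432 / 8
     = 429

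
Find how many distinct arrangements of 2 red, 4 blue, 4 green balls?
3,150

Multinomial: 10!/(2! × 4! × 4!) = 3,150.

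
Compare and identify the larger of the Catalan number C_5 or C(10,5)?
C_5 = C(10,5)/(5+1) = 252/6 = 42; C(10,5) = 252.
Final answer: C(10,5)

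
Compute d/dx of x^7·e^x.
(7x^6 + x^7)e^x

Working:
Product rule: d/dx[x^7]·e^x + x^7·d/dx[e^x] = 7x^{6}e^x + x^7e^x.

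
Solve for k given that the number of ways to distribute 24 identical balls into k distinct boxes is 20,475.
5

Stars and bars: the count is C(24+k−1, k−1), increasing in k. k=3: C(26,2) = 325, k=4: C(27,3) = 2,925, k=5: C(28,4) = 20,475 ✓. So k = 5.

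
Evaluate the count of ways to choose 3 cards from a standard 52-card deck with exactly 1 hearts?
13 hearts and 39 non-hearts: C(13,1) × C(39,2) = 13 × 741 = 9,633.

Answer: 9,633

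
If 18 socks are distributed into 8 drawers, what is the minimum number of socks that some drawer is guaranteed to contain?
3

Working:
Pigeonhole: ⌈18/8⌉ = 3.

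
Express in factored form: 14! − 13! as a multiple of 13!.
14! − 13! = 14·13! − 13! = (14 − 1)·13! = 13 × 13! = 80,951,270,400.
Final answer: 13 × 13! = 80,951,270,400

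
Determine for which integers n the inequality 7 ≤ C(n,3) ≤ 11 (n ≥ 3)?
5

Solution: C(4,3)=4; C(5,3)=10; C(6,3)=20. So valid n = 5.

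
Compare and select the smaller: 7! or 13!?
7!
7!=5,040, 13!=6,227,020,800. 13! > 7!.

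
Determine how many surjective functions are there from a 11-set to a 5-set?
29,607,600

Onto functions = 5! × S(11,5)
First compute S(11,5) via recurrence:
Using the Stirling recurrence: S(n,k) = k·S(n-1,k) + S(n-1,k-1)
S(11,5) = 5·S(10,5) + S(10,4)
         = 5·42525 + 34105
         = 212625 + 34105
         = 246,730
Then: 120 × 246730 = 29,607,600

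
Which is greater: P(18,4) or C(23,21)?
P(18,4)

Solution: P(18,4)=73,440, C(23,21)=253.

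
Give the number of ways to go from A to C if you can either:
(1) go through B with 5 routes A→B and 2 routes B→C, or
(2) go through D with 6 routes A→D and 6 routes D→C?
46

Route via B: 5×2=10. Route via D: 6×6=36. Total: 46.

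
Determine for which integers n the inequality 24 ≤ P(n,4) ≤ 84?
P(3,4)=0; P(4,4)=24; P(5,4)=120. So valid n = 4.

Answer: 4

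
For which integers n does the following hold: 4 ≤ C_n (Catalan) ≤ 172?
3, 4, 5, 6

C_2=2; C_3=5; C_4=14; C_5=42; C_6=132; C_7=429. So valid n = 3, 4, 5, 6.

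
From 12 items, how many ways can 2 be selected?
C(12,2) = 12! / (2! × (12-2)!)
         = 12! / (2! × 10!)
         = 66

Answer: 66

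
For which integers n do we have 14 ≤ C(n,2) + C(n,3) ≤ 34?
5

Reasoning: C(4,2)+C(4,3)=10; C(5,2)+C(5,3)=20; C(6,2)+C(6,3)=35. So valid n = 5.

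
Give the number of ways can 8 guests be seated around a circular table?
5,040

Reasoning: Circular arrangements: (8-1)! = 5,040.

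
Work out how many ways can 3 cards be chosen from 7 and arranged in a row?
210

Explanation: P(7,3) = 7!/(7-3)! = 210.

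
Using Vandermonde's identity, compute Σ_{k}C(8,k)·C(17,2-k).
300

Explanation: = C(8+17,2) = C(25,2) = 300.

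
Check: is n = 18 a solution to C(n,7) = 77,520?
No

Explanation: C(18,7) = 18·17·16·15·14·13·12/7! = 160,392,960/5,040 = 31,824, which does not equal 77,520.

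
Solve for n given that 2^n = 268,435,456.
28
268,435,456 = 1,024 × 1,024 × 256 = 2^10 × 2^10 × 2^8 = 2^28, so n = 28.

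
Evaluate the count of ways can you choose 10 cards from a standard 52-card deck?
15,820,024,220

Solution: C(52,10) = 15,820,024,220.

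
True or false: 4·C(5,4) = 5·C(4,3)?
True
Absorption identity k·C(n,k) = n·C(n-1,k-1). LHS = 4·5 = 20; RHS = 5·4 = 20.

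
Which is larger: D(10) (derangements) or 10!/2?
D(10) = (10-1)·[D(9) + D(8)] = 9·[133,496 + 14,833] = 1,334,961; 10!/2 = 3,628,800/2 = 1,814,400.

Answer: 10!/2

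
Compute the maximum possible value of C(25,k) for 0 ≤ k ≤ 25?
5,200,300

Solution: Maximum at k = 12 or k = 13: C(25,12) = 5,200,300.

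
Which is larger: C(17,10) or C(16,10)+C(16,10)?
C(17,10)

Reasoning: C(17,10)=19,448; C(16,10)+C(16,10)=8,008+8,008=16,016.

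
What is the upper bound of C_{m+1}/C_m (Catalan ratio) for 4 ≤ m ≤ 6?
13/4

Working:
C_{m+1}/C_m = 2(2m+1)/(m+2), which increases with m. Maximum at m = 6: 2·13/8 = 13/4.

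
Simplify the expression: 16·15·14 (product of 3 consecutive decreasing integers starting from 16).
3,360

Solution: This is P(16,3) = 16!/(13)! = 3,360.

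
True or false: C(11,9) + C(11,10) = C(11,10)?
Pascal's identity gives C(12,10) = 66, whereas C(11,10) = 11.
Final answer: False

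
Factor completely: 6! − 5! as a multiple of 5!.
6! − 5! = 6·5! − 5! = (6 − 1)·5! = 5 × 5! = 600.
Final answer: 5 × 5! = 600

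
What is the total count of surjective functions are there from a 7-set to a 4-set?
8,400

Solution: Onto functions = 4! × S(7,4)
First compute S(7,4) via recurrence:
Using the Stirling recurrence: S(n,k) = k·S(n-1,k) + S(n-1,k-1)
S(7,4) = 4·S(6,4) + S(6,3)
         = 4·65 + 90
         = 260 + 90
         = 350
Then: 24 × 350 = 8,400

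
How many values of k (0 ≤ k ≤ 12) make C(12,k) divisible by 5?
4

Explanation: Checking C(12,k) mod 5 for k = 0..12: divisible at k = 3, 4, 8, 9. That's 4 values.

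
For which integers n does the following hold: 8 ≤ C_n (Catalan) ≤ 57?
4, 5

Explanation: C_3=5; C_4=14; C_5=42; C_6=132. So valid n = 4, 5.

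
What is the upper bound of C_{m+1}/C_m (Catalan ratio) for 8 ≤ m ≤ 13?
C_{m+1}/C_m = 2(2m+1)/(m+2), which increases with m. Maximum at m = 13: 2·27/15 = 18/5.

Answer: 18/5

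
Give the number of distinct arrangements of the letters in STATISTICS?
50,400
Word has 10 letters (S=3, T=3, A=1, I=2, C=1). Arrangements: 10!/Π(k!) = 50,400.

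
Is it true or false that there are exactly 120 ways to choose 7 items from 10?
True

Reasoning: C(10,7) = 120.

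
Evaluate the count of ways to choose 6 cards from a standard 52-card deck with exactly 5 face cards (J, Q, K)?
31,680

12 face cards and 40 non-face cards: C(12,5) × C(40,1) = 792 × 40 = 31,680.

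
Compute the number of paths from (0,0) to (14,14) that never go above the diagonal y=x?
2,674,440
Counted by the Catalan number C_14: C_14 = C(28,14)/(14+1) = 40,116,600/15 = 2,674,440.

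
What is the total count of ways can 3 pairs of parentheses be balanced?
5
Using the Catalan number formula: C_n = C(2n, n) / (n+1)
C_3 = C(6, 3) / (3+1)
     = 20 / 4
     = 5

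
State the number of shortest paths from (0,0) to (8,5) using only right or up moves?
1,287
Choose 8 rights from 13 moves: C(13,8) = 1,287.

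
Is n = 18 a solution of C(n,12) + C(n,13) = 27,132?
C(18,12) + C(18,13) = 18,564 + 8,568 = 27,132, which equals 27,132.

Answer: Yes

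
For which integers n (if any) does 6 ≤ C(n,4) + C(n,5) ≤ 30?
5, 6

Solution: C(4,4)+C(4,5)=1; C(5,4)+C(5,5)=6; C(6,4)+C(6,5)=21; C(7,4)+C(7,5)=56. So valid n = 5, 6.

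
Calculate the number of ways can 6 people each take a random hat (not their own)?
265

Reasoning: Using D(n) = (n-1)[D(n-1) + D(n-2)]:
D(6) = (6-1) × [D(5) + D(4)]
      = 5 × [44 + 9]
      = 5 × 53
      = 265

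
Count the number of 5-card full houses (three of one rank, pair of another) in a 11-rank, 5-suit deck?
Triple rank: 11. Triple suits: C(5,3)=10. Pair rank: 10. Pair suits: C(5,2)=10. Total: 11,000.

Answer: 11,000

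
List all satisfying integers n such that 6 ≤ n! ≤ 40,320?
3, 4, 5, 6, 7, 8

Explanation: n! is strictly increasing; 3! = 6 and 8! = 40,320, so valid n = 3, 4, 5, 6, 7, 8.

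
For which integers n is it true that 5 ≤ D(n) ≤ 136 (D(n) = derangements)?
4, 5
Using D(n) = (n−1)[D(n−1) + D(n−2)] with D(1)=0, D(2)=1: D(3)=2; D(4)=9; D(5)=44; D(6)=265. So valid n = 4, 5.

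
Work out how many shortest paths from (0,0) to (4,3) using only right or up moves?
35

Working:
Choose 4 rights from 7 moves: C(7,4) = 35.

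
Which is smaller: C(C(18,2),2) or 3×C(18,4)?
3×C(18,4)

Solution: C(C(18,2),2)=11,628, 3×C(18,4)=9,180.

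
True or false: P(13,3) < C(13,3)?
False

Working:
P(13,3) = 1,716 and C(13,3) = 286; P(n,r) = r! × C(n,r) so P > C whenever r ≥ 2.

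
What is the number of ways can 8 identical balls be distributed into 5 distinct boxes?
495
C(8+5-1, 5-1) = C(12, 4) = 495.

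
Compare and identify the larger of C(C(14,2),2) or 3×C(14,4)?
C(C(14,2),2)

Explanation: C(C(14,2),2)=4,095, 3×C(14,4)=3,003.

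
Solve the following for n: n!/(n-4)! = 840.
n!/(n-4)! = n×(n-1)×(n-2)×(n-3), a product of 4 consecutive integers ≈ (n−1.5)^4. 840^(1/4) + 1.5 ≈ 6.9; check n = 7: 7×6×5×4 = 840 ✓. So n = 7.

Answer: 7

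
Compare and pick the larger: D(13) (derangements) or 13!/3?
D(13)

Explanation: D(13) = (13-1)·[D(12) + D(11)] = 12·[176,214,841 + 14,684,570] = 2,290,792,932; 13!/3 = 6,227,020,800/3 = 2,075,673,600.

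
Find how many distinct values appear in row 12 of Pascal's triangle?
7

Solution: Row 12 has entries C(12,0)..C(12,12); by symmetry C(12,k)=C(12,12-k), giving 7 distinct values.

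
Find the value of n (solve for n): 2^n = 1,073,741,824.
1,073,741,824 = 1,024 × 1,024 × 1,024 = 2^10 × 2^10 × 2^10 = 2^30, so n = 30.
Final answer: 30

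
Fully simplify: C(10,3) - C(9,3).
36

Explanation: C(10,3) - C(9,3) = C(9,2) = 36.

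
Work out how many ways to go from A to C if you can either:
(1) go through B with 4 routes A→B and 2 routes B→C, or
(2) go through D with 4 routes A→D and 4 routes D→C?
24

Solution: Route via B: 4×2=8. Route via D: 4×4=16. Total: 24.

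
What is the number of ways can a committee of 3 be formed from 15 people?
455

Reasoning: C(15,3) = 15! / (3! × (15-3)!)
         = 15! / (3! × 12!)
         = 455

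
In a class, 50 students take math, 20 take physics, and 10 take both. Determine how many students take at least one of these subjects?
60

Explanation: |A∪B| = |A|+|B|-|A∩B| = 50+20-10 = 60.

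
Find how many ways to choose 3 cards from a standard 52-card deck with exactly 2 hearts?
3,042

13 hearts and 39 non-hearts: C(13,2) × C(39,1) = 78 × 39 = 3,042.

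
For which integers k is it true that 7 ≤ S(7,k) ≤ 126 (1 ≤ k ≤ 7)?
S(7,1)=1; S(7,2)=63; S(7,3)=301; S(7,4)=350; S(7,5)=140; S(7,6)=21; S(7,7)=1. So valid k = 2, 6.
Final answer: 2, 6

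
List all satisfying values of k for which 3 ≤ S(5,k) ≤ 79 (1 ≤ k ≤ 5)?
S(5,1)=1; S(5,2)=15; S(5,3)=25; S(5,4)=10; S(5,5)=1. So valid k = 2, 3, 4.
Final answer: 2, 3, 4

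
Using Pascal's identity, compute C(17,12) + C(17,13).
8,568

C(17,12) + C(17,13) = C(18,13) = 8,568.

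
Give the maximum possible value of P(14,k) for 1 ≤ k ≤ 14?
87,178,291,200

Explanation: P(14,k) increases in k, so maximum at k = 14: 14! = 87,178,291,200.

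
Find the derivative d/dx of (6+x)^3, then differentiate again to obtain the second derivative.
First derivative: 3(6+x)^{2}. Second derivative: 3·2·(6+x)^{1} = 6(6+x)^{1}.
Final answer: 6(6+x)^1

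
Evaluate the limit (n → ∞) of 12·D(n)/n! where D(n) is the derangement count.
12/e

Solution: D(n)/n! → 1/e, so 12·D(n)/n! → 12/e.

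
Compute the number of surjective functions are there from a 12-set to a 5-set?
165,528,000

Reasoning: Onto functions = 5! × S(12,5)
First compute S(12,5) via recurrence:
Using the Stirling recurrence: S(n,k) = k·S(n-1,k) + S(n-1,k-1)
S(12,5) = 5·S(11,5) + S(11,4)
         = 5·246730 + 145750
         = 1233650 + 145750
         = 1,379,400
Then: 120 × 1379400 = 165,528,000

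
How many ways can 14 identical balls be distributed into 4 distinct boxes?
680

C(14+4-1, 4-1) = C(17, 3) = 680.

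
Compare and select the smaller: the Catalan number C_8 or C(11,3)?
C(11,3)

Explanation: C_8 = C(16,8)/(8+1) = 12,870/9 = 1,430; C(11,3) = 165.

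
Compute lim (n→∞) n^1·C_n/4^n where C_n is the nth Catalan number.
0

C_n ~ 4^n/(n^(3/2)√π), so n^1·C_n/4^n ~ n^(1 − 3/2)/√π → 0.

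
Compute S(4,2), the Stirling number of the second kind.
7

Working:
Using the Stirling recurrence: S(n,k) = k·S(n-1,k) + S(n-1,k-1)
S(4,2) = 2·S(3,2) + S(3,1)
         = 2·3 + 1
         = 6 + 1
         = 7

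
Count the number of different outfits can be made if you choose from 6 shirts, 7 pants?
42
By the multiplication principle: 6 × 7 = 42.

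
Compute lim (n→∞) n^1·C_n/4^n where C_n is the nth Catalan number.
0

Reasoning: C_n ~ 4^n/(n^(3/2)√π), so n^1·C_n/4^n ~ n^(1 − 3/2)/√π → 0.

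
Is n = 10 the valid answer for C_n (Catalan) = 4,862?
No

Explanation: C_10 = C(20,10)/(10+1) = 184,756/11 = 16,796, which does not equal 4,862.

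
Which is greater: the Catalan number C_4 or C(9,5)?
C(9,5)

Explanation: C_4 = C(8,4)/(4+1) = 70/5 = 14; C(9,5) = 126.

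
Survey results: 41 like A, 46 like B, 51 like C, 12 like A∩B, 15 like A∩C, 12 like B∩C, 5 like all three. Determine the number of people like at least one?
104
|A∪B∪C| = 41+46+51-12-15-12+5 = 104.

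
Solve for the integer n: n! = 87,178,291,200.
n! is strictly increasing. 12! = 479,001,600, 13! = 6,227,020,800, 14! = 87,178,291,200 ✓. So n = 14.
Final answer: 14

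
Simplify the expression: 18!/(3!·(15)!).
816

Solution: This is C(18,3) = 816.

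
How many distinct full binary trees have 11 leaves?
16,796

Working:
Using the Catalan number formula: C_n = C(2n, n) / (n+1)
C_10 = C(20, 10) / (10+1)
     = 184756 / 11
     = 16,796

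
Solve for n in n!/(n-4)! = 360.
6
n!/(n-4)! = n×(n-1)×(n-2)×(n-3), a product of 4 consecutive integers ≈ (n−1.5)^4. 360^(1/4) + 1.5 ≈ 5.9; check n = 6: 6×5×4×3 = 360 ✓. So n = 6.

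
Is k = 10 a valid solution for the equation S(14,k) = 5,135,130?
No

S(14,10) = 10·S(13,10) + S(13,9) = 10·39,325 + 359,502 = 752,752, which does not equal 5,135,130.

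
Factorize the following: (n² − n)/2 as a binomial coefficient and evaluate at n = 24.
C(n,2); C(24,2) = 276

Reasoning: (n² − n)/2 = n(n−1)/2 = C(n,2). At n = 24: C(24,2) = 276.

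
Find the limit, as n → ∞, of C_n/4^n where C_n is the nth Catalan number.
0

C_n ~ 4^n/(n^(3/2)√π), so n^0·C_n/4^n ~ n^(0 − 3/2)/√π → 0.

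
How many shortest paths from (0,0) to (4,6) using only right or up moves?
210

Reasoning: Choose 4 rights from 10 moves: C(10,4) = 210.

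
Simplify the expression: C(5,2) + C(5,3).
20

Reasoning: By Pascal's identity: C(6,3) = 20.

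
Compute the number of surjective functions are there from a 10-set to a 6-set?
Onto functions = 6! × S(10,6)
First compute S(10,6) via recurrence:
Using the Stirling recurrence: S(n,k) = k·S(n-1,k) + S(n-1,k-1)
S(10,6) = 6·S(9,6) + S(9,5)
         = 6·2646 + 6951
         = 15876 + 6951
         = 22,827
Then: 720 × 22827 = 16,435,440
Final answer: 16,435,440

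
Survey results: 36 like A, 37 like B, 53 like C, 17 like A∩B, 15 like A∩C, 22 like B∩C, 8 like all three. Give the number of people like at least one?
80

Working:
|A∪B∪C| = 36+37+53-17-15-22+8 = 80.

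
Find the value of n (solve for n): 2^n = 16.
4

Explanation: 2^4 = 16, so n = 4.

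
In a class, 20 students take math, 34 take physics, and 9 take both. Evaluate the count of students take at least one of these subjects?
|A∪B| = |A|+|B|-|A∩B| = 20+34-9 = 45.

Answer: 45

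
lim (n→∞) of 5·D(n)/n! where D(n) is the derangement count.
5/e

Working:
D(n)/n! → 1/e, so 5·D(n)/n! → 5/e.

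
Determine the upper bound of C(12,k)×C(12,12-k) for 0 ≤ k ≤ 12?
C(12,k)·C(12,12-k) = C(12,k)², maximised at the centre k = 6: C(12,6)² = 853,776.
Final answer: 853,776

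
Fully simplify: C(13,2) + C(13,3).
By Pascal's identity: C(14,3) = 364.
Final answer: 364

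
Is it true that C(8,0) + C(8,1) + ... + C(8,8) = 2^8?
True

Reasoning: Binomial theorem with x = y = 1: Σ C(8,i) = (1+1)^8 = 2^8 = 256. The statement holds.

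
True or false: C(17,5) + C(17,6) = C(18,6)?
True

Reasoning: Pascal's identity C(n,k) + C(n,k+1) = C(n+1,k+1): 6,188 + 12,376 = 18,564 = C(18,6).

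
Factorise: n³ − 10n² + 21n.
n(n − 3)(n − 7)

Explanation: n³ − 10n² + 21n = n(n² − 10n + 21) = n(n − 3)(n − 7).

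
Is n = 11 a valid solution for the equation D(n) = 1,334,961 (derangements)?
No

Reasoning: D(11) = (11-1)·[D(10) + D(9)] = 10·[1,334,961 + 133,496] = 14,684,570, which does not equal 1,334,961.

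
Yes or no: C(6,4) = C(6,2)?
Yes

Reasoning: Symmetry C(n,k) = C(n,n-k): C(6,4) = 15 and C(6,2) = 15. Both sides agree, so the statement holds.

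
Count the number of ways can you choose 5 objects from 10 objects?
C(10,5) = 10! / (5! × (10-5)!)
         = 10! / (5! × 5!)
         = 252
Final answer: 252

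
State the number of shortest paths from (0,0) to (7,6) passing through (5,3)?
560
To (5,3): C(8,5)=56. From there: C(5,2)=10. Total: 560.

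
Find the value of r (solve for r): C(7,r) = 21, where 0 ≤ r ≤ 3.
2

Explanation: C(7,r) is increasing for 0 ≤ r ≤ 3. Stepping up (C(7,r+1) = C(7,r)·(7−r)/(r+1)): C(7,1) = 7, C(7,2) = 21 ✓. So r = 2.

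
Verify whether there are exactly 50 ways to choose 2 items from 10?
C(10,2) = 45 ≠ 50.

Answer: False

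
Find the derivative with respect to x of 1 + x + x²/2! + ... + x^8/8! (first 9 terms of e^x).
1 + x + x²/2! + ... + x^7/7!
Differentiating term by term gives the first 8 terms of e^x.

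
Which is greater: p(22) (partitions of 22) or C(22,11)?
Pentagonal recurrence p(n) = p(n−1) + p(n−2) − p(n−5) − p(n−7) + …: p(22) = p(21) + p(20) − p(17) − p(15) + p(10) + p(7) − p(0) = 792 + 627 − 297 − 176 + 42 + 15 − 1 = 1,002; C(22,11) = 705,432.
Final answer: C(22,11)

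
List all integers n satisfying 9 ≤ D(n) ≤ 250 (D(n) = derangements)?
4, 5

Working:
Using D(n) = (n−1)[D(n−1) + D(n−2)] with D(1)=0, D(2)=1: D(3)=2; D(4)=9; D(5)=44; D(6)=265. So valid n = 4, 5.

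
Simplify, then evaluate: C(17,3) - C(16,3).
120

Working:
C(17,3) - C(16,3) = C(16,2) = 120.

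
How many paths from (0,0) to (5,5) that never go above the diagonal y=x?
42
Counted by the Catalan number C_5: C_5 = C(10,5)/(5+1) = 252/6 = 42.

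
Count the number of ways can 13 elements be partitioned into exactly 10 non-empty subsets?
This equals S(13,10), the Stirling number of the 2nd kind.
Using the Stirling recurrence: S(n,k) = k·S(n-1,k) + S(n-1,k-1)
S(13,10) = 10·S(12,10) + S(12,9)
         = 10·1705 + 22275
         = 17050 + 22275
         = 39,325
Final answer: 39,325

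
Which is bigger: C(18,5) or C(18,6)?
C(18,6)

Explanation: C(18,5)=8,568, C(18,6)=18,564.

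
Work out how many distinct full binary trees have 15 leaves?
2,674,440

Explanation: Using the Catalan number formula: C_n = C(2n, n) / (n+1)
C_14 = C(28, 14) / (14+1)
     = 40116600 / 15
     = 2,674,440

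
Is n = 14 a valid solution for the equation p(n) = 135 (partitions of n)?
Pentagonal recurrence p(n) = p(n−1) + p(n−2) − p(n−5) − p(n−7) + …: p(14) = p(13) + p(12) − p(9) − p(7) + p(2) = 101 + 77 − 30 − 15 + 2 = 135, which equals 135.
Final answer: Yes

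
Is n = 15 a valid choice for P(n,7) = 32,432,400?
Yes
P(15,7) = 15·14·13·12·11·10·9 = 32,432,400, which equals 32,432,400.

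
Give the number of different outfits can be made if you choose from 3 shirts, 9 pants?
By the multiplication principle: 3 × 9 = 27.

Answer: 27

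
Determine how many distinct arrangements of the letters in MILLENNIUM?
226,800

Word has 10 letters (M=2, I=2, L=2, E=1, N=2, U=1). Arrangements: 10!/Π(k!) = 226,800.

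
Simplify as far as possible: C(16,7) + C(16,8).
By Pascal's identity: C(17,8) = 24,310.
Final answer: 24,310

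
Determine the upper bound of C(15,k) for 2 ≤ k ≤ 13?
6,435

C(15,k) is maximised at the centre of the row: C(15,7) = 6,435.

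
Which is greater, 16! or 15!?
16!

Reasoning: 16!=20,922,789,888,000, 15!=1,307,674,368,000. 16! > 15!.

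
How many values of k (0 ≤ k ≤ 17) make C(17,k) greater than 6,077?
8
Row 17 is unimodal and symmetric about k=17/2. C(17,4)=2,380 ≤ 6,077; C(17,5)=6,188 > 6,077; by symmetry C(17,k) > 6,077 for k = 5..12. That's 12 - 5 + 1 = 8 values.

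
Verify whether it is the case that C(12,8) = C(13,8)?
LHS = C(12,8) = 495; RHS = C(13,8) = 1,287. 495 ≠ 1,287, so the statement does not hold.

Answer: False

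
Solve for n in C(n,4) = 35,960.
32

Reasoning: C(n,4) = n(n−1)(n−2)(n−3)/4! is increasing in n, and n(n−1)(n−2)(n−3) = 4!·35,960 = 863,040 ≈ (n−1.5)^4 gives n ≈ 32.0. Check: C(30,4) = 27,405, C(31,4) = 31,465, C(32,4) = 35,960 ✓. So n = 32.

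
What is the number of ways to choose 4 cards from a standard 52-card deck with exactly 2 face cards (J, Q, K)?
51,480

Working:
12 face cards and 40 non-face cards: C(12,2) × C(40,2) = 66 × 780 = 51,480.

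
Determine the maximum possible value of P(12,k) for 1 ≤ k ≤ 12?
479,001,600
P(12,k) increases in k, so maximum at k = 12: 12! = 479,001,600.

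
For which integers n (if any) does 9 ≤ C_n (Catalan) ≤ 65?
C_3=5; C_4=14; C_5=42; C_6=132. So valid n = 4, 5.

Answer: 4, 5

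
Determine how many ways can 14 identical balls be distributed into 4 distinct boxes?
680

Reasoning: C(14+4-1, 4-1) = C(17, 3) = 680.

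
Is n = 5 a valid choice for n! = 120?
Yes

Explanation: 5! = 5·4! = 5·24 = 120, which equals 120.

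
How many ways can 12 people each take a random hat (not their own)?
176,214,841

Solution: Using D(n) = (n-1)[D(n-1) + D(n-2)]:
D(12) = (12-1) × [D(11) + D(10)]
      = 11 × [14684570 + 1334961]
      = 11 × 16019531
      = 176,214,841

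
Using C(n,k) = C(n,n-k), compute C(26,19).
657,800

Reasoning: C(26,19) = C(26,7) = 657,800.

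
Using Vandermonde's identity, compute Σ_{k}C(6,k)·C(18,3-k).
2,024

Reasoning: = C(6+18,3) = C(24,3) = 2,024.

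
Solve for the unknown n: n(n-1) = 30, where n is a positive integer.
6

Reasoning: n² − n − 30 = 0, so n = (1 ± √(1 + 4·30))/2 = (1 ± √121)/2 = (1 ± 11)/2, i.e. n = 6 or n = -5. Taking the positive root, n = 6 (check: 6×5 = 30).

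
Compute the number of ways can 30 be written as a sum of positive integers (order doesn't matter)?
Pentagonal recurrence p(n) = p(n−1) + p(n−2) − p(n−5) − p(n−7) + …: p(30) = p(29) + p(28) − p(25) − p(23) + p(18) + p(15) − p(8) − p(4) = 4,565 + 3,718 − 1,958 − 1,255 + 385 + 176 − 22 − 5 = 5,604.

Answer: 5,604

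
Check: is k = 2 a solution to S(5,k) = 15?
S(5,2) = 2·S(4,2) + S(4,1) = 2·7 + 1 = 15, which equals 15.
Final answer: Yes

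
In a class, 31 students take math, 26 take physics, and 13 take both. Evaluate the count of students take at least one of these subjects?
44

Reasoning: |A∪B| = |A|+|B|-|A∩B| = 31+26-13 = 44.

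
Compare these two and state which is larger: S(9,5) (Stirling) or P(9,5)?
P(9,5)

Solution: S(9,5) = 5·S(8,5) + S(8,4) = 5·1,050 + 1,701 = 6,951; P(9,5) = 15,120.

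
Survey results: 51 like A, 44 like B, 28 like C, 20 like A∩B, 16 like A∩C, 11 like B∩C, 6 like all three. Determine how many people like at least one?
82

Reasoning: |A∪B∪C| = 51+44+28-20-16-11+6 = 82.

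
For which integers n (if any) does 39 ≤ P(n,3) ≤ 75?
P(4,3)=24; P(5,3)=60; P(6,3)=120. So valid n = 5.
Final answer: 5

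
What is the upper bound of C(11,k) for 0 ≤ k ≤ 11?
462

Solution: Maximum at k = 5 or k = 6: C(11,5) = 462.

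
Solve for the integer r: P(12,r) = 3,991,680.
7

Explanation: P(12,r) = 12·11·…·(12−r+1), a product of r factors. Multiplying down from 12: 12 = 12; 12·11 = 132; 12·11·10 = 1,320; 12·11·10·9 = 11,880; 12·11·10·9·8 = 95,040; 12·11·10·9·8·7 = 665,280; 12·11·10·9·8·7·6 = 3,991,680 ✓ (7 factors). So r = 7.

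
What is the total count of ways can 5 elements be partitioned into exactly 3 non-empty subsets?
25

Reasoning: This equals S(5,3), the Stirling number of the 2nd kind.
Using the Stirling recurrence: S(n,k) = k·S(n-1,k) + S(n-1,k-1)
S(5,3) = 3·S(4,3) + S(4,2)
         = 3·6 + 7
         = 18 + 7
         = 25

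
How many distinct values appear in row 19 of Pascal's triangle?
10

Working:
Row 19 has entries C(19,0)..C(19,19); by symmetry C(19,k)=C(19,19-k), giving 10 distinct values.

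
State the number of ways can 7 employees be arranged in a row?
5,040

Arrangements of 7 distinct objects: 7! = 5,040.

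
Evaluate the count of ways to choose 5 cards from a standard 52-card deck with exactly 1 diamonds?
1,069,263

Working:
13 diamonds and 39 non-diamonds: C(13,1) × C(39,4) = 13 × 82251 = 1,069,263.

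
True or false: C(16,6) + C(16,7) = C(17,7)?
True

Pascal's identity C(n,k) + C(n,k+1) = C(n+1,k+1): 8,008 + 11,440 = 19,448 = C(17,7).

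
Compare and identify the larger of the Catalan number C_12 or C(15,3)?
C_12

Solution: C_12 = C(24,12)/(12+1) = 2,704,156/13 = 208,012; C(15,3) = 455.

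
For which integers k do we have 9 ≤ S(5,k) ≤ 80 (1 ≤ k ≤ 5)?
2, 3, 4

Working:
S(5,1)=1; S(5,2)=15; S(5,3)=25; S(5,4)=10; S(5,5)=1. So valid k = 2, 3, 4.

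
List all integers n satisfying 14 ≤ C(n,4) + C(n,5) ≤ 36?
6

C(5,4)+C(5,5)=6; C(6,4)+C(6,5)=21; C(7,4)+C(7,5)=56. So valid n = 6.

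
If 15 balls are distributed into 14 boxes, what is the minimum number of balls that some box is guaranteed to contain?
2

Solution: Pigeonhole: ⌈15/14⌉ = 2.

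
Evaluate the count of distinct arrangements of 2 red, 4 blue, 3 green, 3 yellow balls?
Multinomial: 12!/(2! × 4! × 3! × 3!) = 277,200.
Final answer: 277,200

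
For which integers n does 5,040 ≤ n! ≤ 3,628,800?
n! is strictly increasing; 7! = 5,040 and 10! = 3,628,800, so valid n = 7, 8, 9, 10.

Answer: 7, 8, 9, 10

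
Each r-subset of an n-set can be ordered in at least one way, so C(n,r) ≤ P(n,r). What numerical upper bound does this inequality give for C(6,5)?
720
P(6,5) = 6·5·4·3·2 = 720, so C(6,5) ≤ 720. (The bound is loose by a factor of 5! = 120: C(6,5) = 720/120 = 6.)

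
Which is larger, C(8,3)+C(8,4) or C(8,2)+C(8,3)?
First=126, Second=84.
Final answer: C(8,3)+C(8,4)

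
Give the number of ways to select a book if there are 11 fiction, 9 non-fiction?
20

Explanation: By the addition principle: 11 + 9 = 20.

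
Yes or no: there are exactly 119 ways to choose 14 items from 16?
No

C(16,14) = 120 ≠ 119.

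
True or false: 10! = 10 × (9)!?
True
By definition n! = n × (n-1)!, so 10! = 10 × 9!.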